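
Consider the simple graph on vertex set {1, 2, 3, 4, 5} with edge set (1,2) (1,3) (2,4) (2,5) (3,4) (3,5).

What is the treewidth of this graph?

A width-2 tree decomposition is:
Bags: B1 = {2, 3, 5}  B2 = {1, 2, 3}  B3 = {2, 3, 4}
Tree: B1–B2, B2–B3
The largest bag has 3 vertices, giving width 2; this decomposition certifies tw(G) ≤ 2. The edges 2–5–3–1–2 form a cycle, so G is not a tree and its treewidth is at least 2. Therefore the treewidth is 2.

2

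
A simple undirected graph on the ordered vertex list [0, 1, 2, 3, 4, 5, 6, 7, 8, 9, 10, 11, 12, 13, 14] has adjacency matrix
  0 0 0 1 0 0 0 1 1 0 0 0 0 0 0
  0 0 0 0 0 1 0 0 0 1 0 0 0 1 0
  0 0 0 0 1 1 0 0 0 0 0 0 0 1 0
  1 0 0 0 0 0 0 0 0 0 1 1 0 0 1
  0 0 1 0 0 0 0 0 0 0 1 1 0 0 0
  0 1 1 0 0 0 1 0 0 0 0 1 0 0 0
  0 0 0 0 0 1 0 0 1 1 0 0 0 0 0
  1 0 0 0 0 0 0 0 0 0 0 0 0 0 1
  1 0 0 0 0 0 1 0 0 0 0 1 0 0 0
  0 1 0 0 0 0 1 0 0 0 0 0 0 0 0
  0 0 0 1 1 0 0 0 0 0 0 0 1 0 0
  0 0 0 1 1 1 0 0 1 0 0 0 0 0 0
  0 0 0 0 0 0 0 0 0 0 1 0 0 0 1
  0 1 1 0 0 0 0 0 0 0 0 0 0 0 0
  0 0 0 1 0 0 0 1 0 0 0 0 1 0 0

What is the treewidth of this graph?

3

A width-3 tree decomposition is:
Bags: B1 = {1, 6, 9, 13}  B2 = {1, 5, 6, 13}  B3 = {2, 5, 6, 13}  B4 = {2, 5, 6, 8}  B5 = {2, 5, 8, 11}  B6 = {2, 4, 8, 11}  B7 = {0, 4, 8, 11}  B8 = {0, 3, 4, 11}  B9 = {0, 3, 4, 10}  B10 = {0, 3, 7, 10}  B11 = {3, 7, 10, 14}  B12 = {7, 10, 12, 14}
Tree: B1–B2, B2–B3, B3–B4, B4–B5, B5–B6, B6–B7, B7–B8, B8–B9, B9–B10, B10–B11, B11–B12
Each bag holds 4 vertices, so the decomposition has width 3, which upper-bounds the treewidth. For the lower bound: the 4 vertex sets {1,9,13}, {6}, {5}, {2,4,8,11} are disjoint, each induces a connected subgraph, and every pair is joined by at least one edge of G. Contracting each set to a single vertex therefore yields K_{4} as a minor, and since treewidth is minor-monotone, tw(G) ≥ tw(K_{4}) = 3. The upper and lower bounds meet at 3, so that is the treewidth.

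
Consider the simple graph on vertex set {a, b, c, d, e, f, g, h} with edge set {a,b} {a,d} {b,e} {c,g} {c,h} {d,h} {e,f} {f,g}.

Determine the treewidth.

A width-2 tree decomposition is:
Bags: B1 = {c, g, h}  B2 = {f, g, h}  B3 = {e, f, h}  B4 = {b, e, h}  B5 = {a, b, h}  B6 = {a, d, h}
Tree: B1–B2, B2–B3, B3–B4, B4–B5, B5–B6
The largest bag has 3 vertices, giving width 2; this decomposition certifies tw(G) ≤ 2. Since h–c–g–f–e–b–a–d–h is a cycle in G, G is not acyclic. Forests are exactly the graphs of treewidth ≤ 1, so tw(G) ≥ 2. The upper and lower bounds meet at 2, so that is the treewidth.

2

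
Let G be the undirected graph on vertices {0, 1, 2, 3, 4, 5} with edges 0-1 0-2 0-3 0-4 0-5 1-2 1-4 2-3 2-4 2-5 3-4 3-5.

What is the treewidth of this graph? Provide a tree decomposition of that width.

The largest bag has 4 vertices, giving width 3; this decomposition certifies tw(G) ≤ 3. For the lower bound, the 4 vertices {0, 1, 2, 4} are pairwise adjacent, and any tree decomposition puts a clique entirely inside one bag — forcing width ≥ 3. Therefore the treewidth is 3.

Treewidth 3.
One such decomposition:
Bags: B1 = {0, 2, 3, 5}  B2 = {0, 2, 3, 4}  B3 = {0, 1, 2, 4}
Tree: B1–B2, B2–B3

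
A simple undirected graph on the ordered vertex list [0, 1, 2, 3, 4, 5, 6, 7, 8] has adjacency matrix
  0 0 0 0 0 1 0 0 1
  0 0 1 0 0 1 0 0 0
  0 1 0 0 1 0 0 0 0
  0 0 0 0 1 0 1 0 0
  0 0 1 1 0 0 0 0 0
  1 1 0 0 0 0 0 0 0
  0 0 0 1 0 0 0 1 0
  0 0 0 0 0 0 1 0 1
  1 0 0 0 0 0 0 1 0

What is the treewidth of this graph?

A width-2 tree decomposition is:
Bags: B1 = {3, 4, 6}  B2 = {2, 4, 6}  B3 = {1, 2, 6}  B4 = {1, 5, 6}  B5 = {0, 5, 6}  B6 = {0, 6, 8}  B7 = {6, 7, 8}
Tree: B1–B2, B2–B3, B3–B4, B4–B5, B5–B6, B6–B7
Each bag holds 3 vertices, so the decomposition has width 2, which upper-bounds the treewidth. Since 6–3–4–2–1–5–0–8–7–6 is a cycle in G, G is not acyclic. Forests are exactly the graphs of treewidth ≤ 1, so tw(G) ≥ 2. Therefore the treewidth is 2.

2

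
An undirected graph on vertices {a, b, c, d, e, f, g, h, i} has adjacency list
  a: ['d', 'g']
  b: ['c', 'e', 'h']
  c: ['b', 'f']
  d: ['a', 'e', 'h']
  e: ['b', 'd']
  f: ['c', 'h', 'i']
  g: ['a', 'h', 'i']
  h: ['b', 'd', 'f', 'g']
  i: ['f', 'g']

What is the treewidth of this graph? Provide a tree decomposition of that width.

Treewidth 3.
One such decomposition:
Bags: B1 = {a, b, d, e}  B2 = {a, b, d, h}  B3 = {a, b, g, h}  B4 = {b, c, g, h}  B5 = {c, f, g, h}  B6 = {c, f, g, i}
Tree: B1–B2, B2–B3, B3–B4, B4–B5, B5–B6

Each bag holds 4 vertices, so the decomposition has width 3, which upper-bounds the treewidth. For the lower bound: the 4 vertex sets {a,d,e}, {b}, {h}, {c,f,g,i} are disjoint, each induces a connected subgraph, and every pair is joined by at least one edge of G. Contracting each set to a single vertex therefore yields K_{4} as a minor, and since treewidth is minor-monotone, tw(G) ≥ tw(K_{4}) = 3. Therefore the treewidth is 3.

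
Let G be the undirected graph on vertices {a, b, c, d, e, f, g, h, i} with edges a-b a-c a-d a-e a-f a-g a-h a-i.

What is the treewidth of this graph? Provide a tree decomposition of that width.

Treewidth 1.
One optimal decomposition is:
Bags: B1 = {a, h}  B2 = {a, f}  B3 = {a, i}  B4 = {a, d}  B5 = {a, c}  B6 = {a, e}  B7 = {a, b}  B8 = {a, g}
Tree: B1–B2, B1–B3, B3–B4, B2–B5, B2–B6, B5–B7, B3–B8

The largest bag has 2 vertices, giving width 1; this decomposition certifies tw(G) ≤ 1. G has an edge, so its treewidth is at least 1. Combining the bounds, tw(G) = 1.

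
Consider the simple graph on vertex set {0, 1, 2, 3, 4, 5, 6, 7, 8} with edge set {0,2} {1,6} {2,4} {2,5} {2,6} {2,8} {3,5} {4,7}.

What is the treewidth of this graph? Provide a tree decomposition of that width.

Each bag holds 2 vertices, so the decomposition has width 1, which upper-bounds the treewidth. Since G has at least one edge (e.g. 0–2), it is not an edgeless graph, so tw(G) ≥ 1. Combining the bounds, tw(G) = 1.

Treewidth 1.
One such decomposition:
Bags: B1 = {0, 2}  B2 = {2, 8}  B3 = {2, 6}  B4 = {2, 5}  B5 = {3, 5}  B6 = {1, 6}  B7 = {2, 4}  B8 = {4, 7}
Tree: B1–B2, B1–B3, B3–B4, B4–B5, B3–B6, B2–B7, B7–B8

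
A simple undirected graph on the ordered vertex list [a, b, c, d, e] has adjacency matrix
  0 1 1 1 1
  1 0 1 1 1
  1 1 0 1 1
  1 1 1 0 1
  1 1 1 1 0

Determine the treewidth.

A width-4 tree decomposition is:
Bags: B1 = {a, b, c, d, e}
Tree: (single bag)
A single bag containing all 5 vertices is trivially a valid decomposition of width 4. Conversely, {a, b, c, d, e} is a clique of size 5, and the vertices of any clique must share a bag in every tree decomposition; so some bag has ≥ 5 vertices and tw(G) ≥ 4. Therefore the treewidth is 4.

4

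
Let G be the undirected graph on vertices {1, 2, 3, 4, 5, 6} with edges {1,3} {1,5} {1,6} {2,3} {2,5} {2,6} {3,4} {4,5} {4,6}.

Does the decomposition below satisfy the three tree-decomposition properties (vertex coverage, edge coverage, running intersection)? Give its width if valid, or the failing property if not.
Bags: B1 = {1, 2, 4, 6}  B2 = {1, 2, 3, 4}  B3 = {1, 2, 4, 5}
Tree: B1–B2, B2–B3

Vertex coverage: the bags together contain {1, 2, 3, 4, 5, 6}, the full vertex set. Edge coverage: each edge of G has both endpoints in at least one bag. Running intersection: for every vertex, the bags containing it form a connected subtree. All three properties hold, so this is a valid tree decomposition of width max|bag| − 1 = 3, and hence tw(G) ≤ 3.

Yes; width 3.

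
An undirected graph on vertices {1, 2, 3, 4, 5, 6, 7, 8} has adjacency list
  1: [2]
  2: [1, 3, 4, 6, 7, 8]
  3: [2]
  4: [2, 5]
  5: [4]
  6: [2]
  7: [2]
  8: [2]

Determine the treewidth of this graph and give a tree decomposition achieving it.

Every bag has size at most 2, so the width is 2 − 1 = 1 and tw(G) ≤ 1. Any graph with an edge has treewidth ≥ 1, and G has the edge 1–2. Combining the bounds, tw(G) = 1.

Treewidth 1.
One such decomposition:
Bags: B1 = {1, 2}  B2 = {2, 3}  B3 = {2, 8}  B4 = {2, 7}  B5 = {2, 4}  B6 = {2, 6}  B7 = {4, 5}
Tree: B1–B2, B1–B3, B1–B4, B4–B5, B3–B6, B5–B7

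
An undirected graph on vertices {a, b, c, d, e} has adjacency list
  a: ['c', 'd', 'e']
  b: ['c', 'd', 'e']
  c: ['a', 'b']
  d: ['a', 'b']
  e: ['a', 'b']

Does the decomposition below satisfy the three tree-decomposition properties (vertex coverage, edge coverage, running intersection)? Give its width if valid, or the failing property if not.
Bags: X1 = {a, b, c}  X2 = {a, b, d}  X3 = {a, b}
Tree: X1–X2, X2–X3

No — vertex e appears in no bag.

A tree decomposition must satisfy three properties: every vertex lies in some bag; for every edge, both endpoints lie together in some bag; and for every vertex, the bags containing it form a connected subtree. Here vertex e appears in no bag, so the decomposition is invalid.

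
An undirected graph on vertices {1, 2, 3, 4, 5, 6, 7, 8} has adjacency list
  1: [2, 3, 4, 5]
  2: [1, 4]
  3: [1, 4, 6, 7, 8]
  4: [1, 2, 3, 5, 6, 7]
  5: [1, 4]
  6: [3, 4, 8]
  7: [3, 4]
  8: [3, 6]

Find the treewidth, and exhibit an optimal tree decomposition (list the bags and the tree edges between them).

The largest bag has 3 vertices, giving width 2; this decomposition certifies tw(G) ≤ 2. For the lower bound, the 3 vertices {3, 6, 8} are pairwise adjacent, and any tree decomposition puts a clique entirely inside one bag — forcing width ≥ 2. The upper and lower bounds meet at 2, so that is the treewidth.

Treewidth 2.
One such decomposition:
Bags: B1 = {3, 4, 6}  B2 = {3, 4, 7}  B3 = {1, 3, 4}  B4 = {1, 2, 4}  B5 = {3, 6, 8}  B6 = {1, 4, 5}
Tree: B1–B2, B1–B3, B3–B4, B1–B5, B3–B6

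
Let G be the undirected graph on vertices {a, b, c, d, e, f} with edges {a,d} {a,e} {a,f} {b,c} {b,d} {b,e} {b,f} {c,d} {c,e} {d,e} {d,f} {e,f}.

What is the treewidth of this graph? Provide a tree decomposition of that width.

Every bag has size at most 4, so the width is 4 − 1 = 3 and tw(G) ≤ 3. For the lower bound, the 4 vertices {b, c, d, e} are pairwise adjacent, and any tree decomposition puts a clique entirely inside one bag — forcing width ≥ 3. Therefore the treewidth is 3.

Treewidth 3.
One optimal decomposition is:
Bags: B1 = {b, c, d, e}  B2 = {b, d, e, f}  B3 = {a, d, e, f}
Tree: B1–B2, B2–B3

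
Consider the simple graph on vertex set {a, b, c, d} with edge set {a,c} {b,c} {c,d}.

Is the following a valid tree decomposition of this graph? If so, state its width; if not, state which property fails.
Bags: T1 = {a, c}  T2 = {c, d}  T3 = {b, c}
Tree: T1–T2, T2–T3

Yes; width 1.

Every vertex of G appears in some bag (union = {a, b, c, d}); every edge is covered by a bag; and for each vertex v the set of bags containing v is connected in the bag tree. The decomposition is therefore valid. The largest bag has 2 vertices, so the width is 1.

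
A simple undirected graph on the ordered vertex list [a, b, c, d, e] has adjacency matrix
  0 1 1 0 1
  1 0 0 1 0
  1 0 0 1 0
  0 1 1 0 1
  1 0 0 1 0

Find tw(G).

2

A width-2 tree decomposition is:
Bags: B1 = {a, b, d}  B2 = {a, c, d}  B3 = {a, d, e}
Tree: B1–B2, B2–B3
Each bag holds 3 vertices, so the decomposition has width 2, which upper-bounds the treewidth. Since b–d–c–a–b is a cycle in G, G is not acyclic. Forests are exactly the graphs of treewidth ≤ 1, so tw(G) ≥ 2. Combining the bounds, tw(G) = 2.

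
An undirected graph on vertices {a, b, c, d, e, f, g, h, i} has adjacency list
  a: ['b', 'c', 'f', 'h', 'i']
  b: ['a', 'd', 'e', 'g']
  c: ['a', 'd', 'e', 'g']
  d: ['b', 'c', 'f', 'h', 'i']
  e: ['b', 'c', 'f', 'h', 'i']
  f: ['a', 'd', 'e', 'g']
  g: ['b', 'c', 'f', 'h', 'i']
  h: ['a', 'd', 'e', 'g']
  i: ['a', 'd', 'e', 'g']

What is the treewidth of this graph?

4

A width-4 tree decomposition is:
Bags: B1 = {a, b, d, e, g}  B2 = {a, d, e, g, h}  B3 = {a, d, e, g, i}  B4 = {a, d, e, f, g}  B5 = {a, c, d, e, g}
Tree: B1–B2, B2–B3, B3–B4, B4–B5
Every bag has size at most 5, so the width is 5 − 1 = 4 and tw(G) ≤ 4. For the lower bound: the 5 vertex sets {b,e}, {g,h}, {d,i}, {a}, {f} are disjoint, each induces a connected subgraph, and every pair is joined by at least one edge of G. Contracting each set to a single vertex therefore yields K_{5} as a minor, and since treewidth is minor-monotone, tw(G) ≥ tw(K_{5}) = 4. Therefore the treewidth is 4.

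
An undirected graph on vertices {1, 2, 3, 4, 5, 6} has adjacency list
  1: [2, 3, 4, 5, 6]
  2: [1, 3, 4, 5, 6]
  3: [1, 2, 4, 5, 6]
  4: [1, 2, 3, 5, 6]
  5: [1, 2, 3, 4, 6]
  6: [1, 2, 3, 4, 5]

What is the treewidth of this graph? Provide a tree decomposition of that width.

Treewidth 5.
One such decomposition:
Bags: B1 = {1, 2, 3, 4, 5, 6}
Tree: (single bag)

With just one bag of size 6, the width is 6 − 1 = 5, so tw(G) ≤ 5. On the other hand G contains the 6-clique {1, 2, 3, 4, 5, 6}. A clique must lie in a single bag of any decomposition, so no decomposition can have width below 5. Hence tw(G) = 5 exactly.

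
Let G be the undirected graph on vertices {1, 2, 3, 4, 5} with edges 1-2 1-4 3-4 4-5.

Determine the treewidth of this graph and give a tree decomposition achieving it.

Treewidth 1.
Bags: B1 = {4, 5}  B2 = {3, 4}  B3 = {1, 4}  B4 = {1, 2}
Tree: B1–B2, B1–B3, B3–B4

Each bag holds 2 vertices, so the decomposition has width 1, which upper-bounds the treewidth. Any graph with an edge has treewidth ≥ 1, and G has the edge 4–5. Combining the bounds, tw(G) = 1.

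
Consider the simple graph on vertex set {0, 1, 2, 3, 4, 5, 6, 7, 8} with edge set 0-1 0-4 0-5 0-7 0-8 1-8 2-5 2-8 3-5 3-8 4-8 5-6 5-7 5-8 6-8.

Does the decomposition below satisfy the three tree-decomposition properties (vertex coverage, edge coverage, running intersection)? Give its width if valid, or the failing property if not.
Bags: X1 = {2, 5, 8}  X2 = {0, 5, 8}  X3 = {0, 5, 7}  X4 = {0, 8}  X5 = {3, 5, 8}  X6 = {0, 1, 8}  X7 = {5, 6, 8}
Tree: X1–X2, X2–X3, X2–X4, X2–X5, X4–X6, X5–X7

A tree decomposition must satisfy three properties: every vertex lies in some bag; for every edge, both endpoints lie together in some bag; and for every vertex, the bags containing it form a connected subtree. Here vertex 4 appears in no bag, so the decomposition is invalid.

No — vertex 4 appears in no bag.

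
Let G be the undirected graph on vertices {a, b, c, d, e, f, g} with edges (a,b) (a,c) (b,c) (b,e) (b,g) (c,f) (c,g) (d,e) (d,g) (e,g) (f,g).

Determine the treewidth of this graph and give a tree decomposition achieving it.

The largest bag has 3 vertices, giving width 2; this decomposition certifies tw(G) ≤ 2. For the lower bound, the 3 vertices {d, e, g} are pairwise adjacent, and any tree decomposition puts a clique entirely inside one bag — forcing width ≥ 2. The upper and lower bounds meet at 2, so that is the treewidth.

Treewidth 2.
One optimal decomposition is:
Bags: B1 = {c, f, g}  B2 = {b, c, g}  B3 = {b, e, g}  B4 = {a, b, c}  B5 = {d, e, g}
Tree: B1–B2, B2–B3, B2–B4, B3–B5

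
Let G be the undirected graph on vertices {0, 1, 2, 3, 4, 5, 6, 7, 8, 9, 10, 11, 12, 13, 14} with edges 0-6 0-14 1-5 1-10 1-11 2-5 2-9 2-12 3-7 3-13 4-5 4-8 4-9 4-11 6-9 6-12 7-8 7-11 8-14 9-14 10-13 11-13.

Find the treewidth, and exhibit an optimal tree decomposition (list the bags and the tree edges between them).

Treewidth 3.
One optimal decomposition is:
Bags: B1 = {3, 7, 10, 13}  B2 = {7, 10, 11, 13}  B3 = {1, 7, 10, 11}  B4 = {1, 7, 8, 11}  B5 = {1, 4, 8, 11}  B6 = {1, 4, 5, 8}  B7 = {4, 5, 8, 14}  B8 = {4, 5, 9, 14}  B9 = {2, 5, 9, 14}  B10 = {0, 2, 9, 14}  B11 = {0, 2, 6, 9}  B12 = {0, 2, 6, 12}
Tree: B1–B2, B2–B3, B3–B4, B4–B5, B5–B6, B6–B7, B7–B8, B8–B9, B9–B10, B10–B11, B11–B12

Every bag has size at most 4, so the width is 4 − 1 = 3 and tw(G) ≤ 3. For the lower bound: the 4 vertex sets {3,10,13}, {7}, {11}, {1,4,5,8} are disjoint, each induces a connected subgraph, and every pair is joined by at least one edge of G. Contracting each set to a single vertex therefore yields K_{4} as a minor, and since treewidth is minor-monotone, tw(G) ≥ tw(K_{4}) = 3. Combining the bounds, tw(G) = 3.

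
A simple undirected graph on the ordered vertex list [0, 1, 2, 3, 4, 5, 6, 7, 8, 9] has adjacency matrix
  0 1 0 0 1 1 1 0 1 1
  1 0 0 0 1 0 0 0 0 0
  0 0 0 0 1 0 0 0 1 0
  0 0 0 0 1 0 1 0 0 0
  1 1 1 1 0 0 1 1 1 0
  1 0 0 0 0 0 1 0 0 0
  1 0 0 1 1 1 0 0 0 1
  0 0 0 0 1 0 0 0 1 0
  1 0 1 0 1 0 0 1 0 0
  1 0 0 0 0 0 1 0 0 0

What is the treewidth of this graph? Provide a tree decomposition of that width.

Every bag has size at most 3, so the width is 3 − 1 = 2 and tw(G) ≤ 2. Conversely, {0, 6, 9} is a clique of size 3, and the vertices of any clique must share a bag in every tree decomposition; so some bag has ≥ 3 vertices and tw(G) ≥ 2. Therefore the treewidth is 2.

Treewidth 2.
One optimal decomposition is:
Bags: B1 = {0, 4, 8}  B2 = {0, 4, 6}  B3 = {0, 5, 6}  B4 = {3, 4, 6}  B5 = {2, 4, 8}  B6 = {0, 6, 9}  B7 = {4, 7, 8}  B8 = {0, 1, 4}
Tree: B1–B2, B2–B3, B2–B4, B1–B5, B2–B6, B5–B7, B2–B8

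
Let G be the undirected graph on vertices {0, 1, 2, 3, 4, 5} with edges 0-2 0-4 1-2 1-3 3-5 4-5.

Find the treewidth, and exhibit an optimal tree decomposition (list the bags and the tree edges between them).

Treewidth 2.
Bags: B1 = {1, 2, 3}  B2 = {2, 3, 5}  B3 = {2, 4, 5}  B4 = {0, 2, 4}
Tree: B1–B2, B2–B3, B3–B4

The largest bag has 3 vertices, giving width 2; this decomposition certifies tw(G) ≤ 2. For the lower bound, G contains the cycle 2–1–3–5–4–0–2, so G is not a forest; only forests have treewidth ≤ 1, hence tw(G) ≥ 2. Hence tw(G) = 2 exactly.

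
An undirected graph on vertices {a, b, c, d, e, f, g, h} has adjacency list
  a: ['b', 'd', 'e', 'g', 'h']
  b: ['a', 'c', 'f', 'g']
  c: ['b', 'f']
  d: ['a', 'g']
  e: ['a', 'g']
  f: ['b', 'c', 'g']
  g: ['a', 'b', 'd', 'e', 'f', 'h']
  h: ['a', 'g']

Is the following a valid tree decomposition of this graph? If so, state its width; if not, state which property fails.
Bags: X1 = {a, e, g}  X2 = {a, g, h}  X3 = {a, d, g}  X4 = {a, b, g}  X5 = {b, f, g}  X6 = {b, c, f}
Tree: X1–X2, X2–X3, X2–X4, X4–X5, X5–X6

Yes; width 2.

Vertex coverage: the bags together contain {a, b, c, d, e, f, g, h}, the full vertex set. Edge coverage: each edge of G has both endpoints in at least one bag. Running intersection: for every vertex, the bags containing it form a connected subtree. All three properties hold, so this is a valid tree decomposition of width max|bag| − 1 = 2, and hence tw(G) ≤ 2.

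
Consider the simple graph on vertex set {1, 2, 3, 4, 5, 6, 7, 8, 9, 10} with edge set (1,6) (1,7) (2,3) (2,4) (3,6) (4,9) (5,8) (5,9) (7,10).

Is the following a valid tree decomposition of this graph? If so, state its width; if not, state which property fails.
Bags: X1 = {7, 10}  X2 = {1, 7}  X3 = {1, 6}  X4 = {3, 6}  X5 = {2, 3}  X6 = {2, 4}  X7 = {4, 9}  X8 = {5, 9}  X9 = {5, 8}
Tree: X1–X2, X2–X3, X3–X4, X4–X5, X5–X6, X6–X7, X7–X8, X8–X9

Every vertex of G appears in some bag (union = {1, 2, 3, 4, 5, 6, 7, 8, 9, 10}); every edge is covered by a bag; and for each vertex v the set of bags containing v is connected in the bag tree. The decomposition is therefore valid. The largest bag has 2 vertices, so the width is 1.

Yes; width 1.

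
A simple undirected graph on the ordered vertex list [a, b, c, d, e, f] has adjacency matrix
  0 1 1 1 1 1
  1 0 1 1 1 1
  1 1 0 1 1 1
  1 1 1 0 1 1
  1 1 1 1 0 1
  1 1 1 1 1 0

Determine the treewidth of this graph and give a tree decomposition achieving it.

A single bag containing all 6 vertices is trivially a valid decomposition of width 5. For the lower bound, the 6 vertices {a, b, c, d, e, f} are pairwise adjacent, and any tree decomposition puts a clique entirely inside one bag — forcing width ≥ 5. Therefore the treewidth is 5.

Treewidth 5.
Bags: B1 = {a, b, c, d, e, f}
Tree: (single bag)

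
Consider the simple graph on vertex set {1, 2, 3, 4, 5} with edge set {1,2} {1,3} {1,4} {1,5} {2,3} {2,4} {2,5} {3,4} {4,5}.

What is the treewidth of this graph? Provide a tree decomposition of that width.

Treewidth 3.
Bags: B1 = {1, 2, 3, 4}  B2 = {1, 2, 4, 5}
Tree: B1–B2

Every bag has size at most 4, so the width is 4 − 1 = 3 and tw(G) ≤ 3. Conversely, {1, 2, 3, 4} is a clique of size 4, and the vertices of any clique must share a bag in every tree decomposition; so some bag has ≥ 4 vertices and tw(G) ≥ 3. Therefore the treewidth is 3.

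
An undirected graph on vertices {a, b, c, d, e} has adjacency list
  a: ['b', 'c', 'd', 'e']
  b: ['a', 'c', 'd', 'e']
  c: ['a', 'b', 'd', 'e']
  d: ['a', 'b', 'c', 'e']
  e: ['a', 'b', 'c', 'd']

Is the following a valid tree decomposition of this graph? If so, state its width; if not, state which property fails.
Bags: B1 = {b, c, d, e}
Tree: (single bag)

No — vertex a appears in no bag.

A tree decomposition must satisfy three properties: every vertex lies in some bag; for every edge, both endpoints lie together in some bag; and for every vertex, the bags containing it form a connected subtree. Here vertex a appears in no bag, so the decomposition is invalid.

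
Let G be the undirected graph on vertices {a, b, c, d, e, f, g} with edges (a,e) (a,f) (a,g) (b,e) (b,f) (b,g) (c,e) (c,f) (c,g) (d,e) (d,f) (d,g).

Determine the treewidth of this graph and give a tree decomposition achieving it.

Treewidth 3.
Bags: B1 = {d, e, f, g}  B2 = {a, e, f, g}  B3 = {c, e, f, g}  B4 = {b, e, f, g}
Tree: B1–B2, B2–B3, B3–B4

The largest bag has 4 vertices, giving width 3; this decomposition certifies tw(G) ≤ 3. For the lower bound: the 4 vertex sets {d,g}, {a,f}, {e}, {c} are disjoint, each induces a connected subgraph, and every pair is joined by at least one edge of G. Contracting each set to a single vertex therefore yields K_{4} as a minor, and since treewidth is minor-monotone, tw(G) ≥ tw(K_{4}) = 3. Hence tw(G) = 3 exactly.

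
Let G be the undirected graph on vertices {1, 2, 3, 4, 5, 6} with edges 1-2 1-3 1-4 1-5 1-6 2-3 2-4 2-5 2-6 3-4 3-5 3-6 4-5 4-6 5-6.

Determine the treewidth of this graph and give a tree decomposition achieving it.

Treewidth 5.
Bags: B1 = {1, 2, 3, 4, 5, 6}
Tree: (single bag)

A single bag containing all 6 vertices is trivially a valid decomposition of width 5. Conversely, {1, 2, 3, 4, 5, 6} is a clique of size 6, and the vertices of any clique must share a bag in every tree decomposition; so some bag has ≥ 6 vertices and tw(G) ≥ 5. Therefore the treewidth is 5.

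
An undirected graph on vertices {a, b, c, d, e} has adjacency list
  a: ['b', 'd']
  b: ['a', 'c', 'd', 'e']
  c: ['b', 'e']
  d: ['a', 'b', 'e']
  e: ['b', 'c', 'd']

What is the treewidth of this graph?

2

A width-2 tree decomposition is:
Bags: B1 = {b, d, e}  B2 = {a, b, d}  B3 = {b, c, e}
Tree: B1–B2, B1–B3
The largest bag has 3 vertices, giving width 2; this decomposition certifies tw(G) ≤ 2. On the other hand G contains the 3-clique {b, d, e}. A clique must lie in a single bag of any decomposition, so no decomposition can have width below 2. The upper and lower bounds meet at 2, so that is the treewidth.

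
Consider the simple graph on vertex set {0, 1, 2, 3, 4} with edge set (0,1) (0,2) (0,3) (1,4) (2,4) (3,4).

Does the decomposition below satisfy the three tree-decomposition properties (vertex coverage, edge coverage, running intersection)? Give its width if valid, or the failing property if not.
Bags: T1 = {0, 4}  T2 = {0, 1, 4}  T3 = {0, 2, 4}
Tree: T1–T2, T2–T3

A tree decomposition must satisfy three properties: every vertex lies in some bag; for every edge, both endpoints lie together in some bag; and for every vertex, the bags containing it form a connected subtree. Here vertex 3 appears in no bag, so the decomposition is invalid.

No — vertex 3 appears in no bag.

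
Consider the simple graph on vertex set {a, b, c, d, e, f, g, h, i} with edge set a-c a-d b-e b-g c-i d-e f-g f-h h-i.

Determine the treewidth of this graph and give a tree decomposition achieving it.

The largest bag has 3 vertices, giving width 2; this decomposition certifies tw(G) ≤ 2. For the lower bound, G contains the cycle a–d–e–b–g–f–h–i–c–a, so G is not a forest; only forests have treewidth ≤ 1, hence tw(G) ≥ 2. Combining the bounds, tw(G) = 2.

Treewidth 2.
One optimal decomposition is:
Bags: B1 = {a, d, e}  B2 = {a, b, e}  B3 = {a, b, g}  B4 = {a, f, g}  B5 = {a, f, h}  B6 = {a, h, i}  B7 = {a, c, i}
Tree: B1–B2, B2–B3, B3–B4, B4–B5, B5–B6, B6–B7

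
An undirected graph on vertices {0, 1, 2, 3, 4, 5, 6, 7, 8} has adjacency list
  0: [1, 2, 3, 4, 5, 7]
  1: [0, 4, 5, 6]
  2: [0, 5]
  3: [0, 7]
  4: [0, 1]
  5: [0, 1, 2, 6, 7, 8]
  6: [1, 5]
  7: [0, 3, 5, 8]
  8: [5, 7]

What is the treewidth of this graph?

A width-2 tree decomposition is:
Bags: B1 = {0, 1, 4}  B2 = {0, 1, 5}  B3 = {0, 2, 5}  B4 = {0, 5, 7}  B5 = {0, 3, 7}  B6 = {5, 7, 8}  B7 = {1, 5, 6}
Tree: B1–B2, B2–B3, B2–B4, B4–B5, B4–B6, B2–B7
Every bag has size at most 3, so the width is 3 − 1 = 2 and tw(G) ≤ 2. Conversely, {0, 3, 7} is a clique of size 3, and the vertices of any clique must share a bag in every tree decomposition; so some bag has ≥ 3 vertices and tw(G) ≥ 2. Combining the bounds, tw(G) = 2.

2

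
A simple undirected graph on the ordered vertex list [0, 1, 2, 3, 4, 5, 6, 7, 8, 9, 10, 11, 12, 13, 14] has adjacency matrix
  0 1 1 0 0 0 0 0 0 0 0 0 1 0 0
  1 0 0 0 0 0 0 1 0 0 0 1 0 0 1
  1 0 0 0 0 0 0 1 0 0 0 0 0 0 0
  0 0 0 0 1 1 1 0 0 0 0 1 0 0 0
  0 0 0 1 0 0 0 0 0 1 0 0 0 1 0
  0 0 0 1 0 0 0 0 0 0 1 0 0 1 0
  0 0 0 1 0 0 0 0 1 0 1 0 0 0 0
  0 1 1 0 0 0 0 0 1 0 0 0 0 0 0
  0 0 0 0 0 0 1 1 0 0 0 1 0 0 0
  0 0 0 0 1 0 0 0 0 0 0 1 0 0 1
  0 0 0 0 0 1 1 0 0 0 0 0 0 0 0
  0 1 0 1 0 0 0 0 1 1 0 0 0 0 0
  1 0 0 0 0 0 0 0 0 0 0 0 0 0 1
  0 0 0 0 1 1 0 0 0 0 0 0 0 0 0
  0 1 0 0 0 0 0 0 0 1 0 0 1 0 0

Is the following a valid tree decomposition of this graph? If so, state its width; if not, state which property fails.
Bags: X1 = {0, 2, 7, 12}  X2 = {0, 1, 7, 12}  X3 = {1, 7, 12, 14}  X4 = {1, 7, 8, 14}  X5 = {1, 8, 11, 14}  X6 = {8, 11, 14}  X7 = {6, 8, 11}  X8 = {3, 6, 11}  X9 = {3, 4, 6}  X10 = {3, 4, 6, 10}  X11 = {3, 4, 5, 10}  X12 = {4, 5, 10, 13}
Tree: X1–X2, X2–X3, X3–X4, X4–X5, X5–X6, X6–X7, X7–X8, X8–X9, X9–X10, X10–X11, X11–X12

No — vertex 9 appears in no bag.

A tree decomposition must satisfy three properties: every vertex lies in some bag; for every edge, both endpoints lie together in some bag; and for every vertex, the bags containing it form a connected subtree. Here vertex 9 appears in no bag, so the decomposition is invalid.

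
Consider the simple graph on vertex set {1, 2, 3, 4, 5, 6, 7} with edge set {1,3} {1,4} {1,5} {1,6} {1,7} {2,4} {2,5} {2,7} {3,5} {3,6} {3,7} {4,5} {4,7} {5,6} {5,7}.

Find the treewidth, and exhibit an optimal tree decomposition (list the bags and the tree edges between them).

Treewidth 3.
One optimal decomposition is:
Bags: B1 = {1, 4, 5, 7}  B2 = {1, 3, 5, 7}  B3 = {1, 3, 5, 6}  B4 = {2, 4, 5, 7}
Tree: B1–B2, B2–B3, B1–B4

Every bag has size at most 4, so the width is 4 − 1 = 3 and tw(G) ≤ 3. Conversely, {1, 3, 5, 6} is a clique of size 4, and the vertices of any clique must share a bag in every tree decomposition; so some bag has ≥ 4 vertices and tw(G) ≥ 3. Therefore the treewidth is 3.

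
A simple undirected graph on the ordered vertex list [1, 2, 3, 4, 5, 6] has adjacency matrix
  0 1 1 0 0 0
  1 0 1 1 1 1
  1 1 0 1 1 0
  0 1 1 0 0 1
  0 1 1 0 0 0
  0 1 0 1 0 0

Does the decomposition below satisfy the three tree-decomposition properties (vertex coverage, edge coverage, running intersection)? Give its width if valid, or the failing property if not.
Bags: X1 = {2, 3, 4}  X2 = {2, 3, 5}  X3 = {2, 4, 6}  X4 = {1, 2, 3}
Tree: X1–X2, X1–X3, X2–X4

Vertex coverage: the bags together contain {1, 2, 3, 4, 5, 6}, the full vertex set. Edge coverage: each edge of G has both endpoints in at least one bag. Running intersection: for every vertex, the bags containing it form a connected subtree. All three properties hold, so this is a valid tree decomposition of width max|bag| − 1 = 2, and hence tw(G) ≤ 2.

Yes; width 2.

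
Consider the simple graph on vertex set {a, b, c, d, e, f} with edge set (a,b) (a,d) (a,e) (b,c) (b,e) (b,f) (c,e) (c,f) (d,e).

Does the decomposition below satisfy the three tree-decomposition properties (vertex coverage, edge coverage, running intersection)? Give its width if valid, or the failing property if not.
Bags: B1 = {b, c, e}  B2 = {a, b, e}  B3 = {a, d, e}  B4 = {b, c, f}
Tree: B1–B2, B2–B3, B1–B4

Every vertex of G appears in some bag (union = {a, b, c, d, e, f}); every edge is covered by a bag; and for each vertex v the set of bags containing v is connected in the bag tree. The decomposition is therefore valid. The largest bag has 3 vertices, so the width is 2.

Yes; width 2.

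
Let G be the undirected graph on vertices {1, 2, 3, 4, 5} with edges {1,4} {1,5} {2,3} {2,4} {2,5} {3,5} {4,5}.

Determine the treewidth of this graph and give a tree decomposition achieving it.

Each bag holds 3 vertices, so the decomposition has width 2, which upper-bounds the treewidth. Conversely, {1, 4, 5} is a clique of size 3, and the vertices of any clique must share a bag in every tree decomposition; so some bag has ≥ 3 vertices and tw(G) ≥ 2. Combining the bounds, tw(G) = 2.

Treewidth 2.
One such decomposition:
Bags: B1 = {2, 4, 5}  B2 = {1, 4, 5}  B3 = {2, 3, 5}
Tree: B1–B2, B1–B3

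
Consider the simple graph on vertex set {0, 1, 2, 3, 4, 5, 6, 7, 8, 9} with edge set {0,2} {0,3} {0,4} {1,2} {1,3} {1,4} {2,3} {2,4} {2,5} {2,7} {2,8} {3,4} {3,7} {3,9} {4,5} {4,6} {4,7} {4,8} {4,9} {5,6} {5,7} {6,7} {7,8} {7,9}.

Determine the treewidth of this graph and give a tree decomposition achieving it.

Treewidth 3.
One optimal decomposition is:
Bags: B1 = {2, 3, 4, 7}  B2 = {2, 4, 5, 7}  B3 = {1, 2, 3, 4}  B4 = {3, 4, 7, 9}  B5 = {2, 4, 7, 8}  B6 = {0, 2, 3, 4}  B7 = {4, 5, 6, 7}
Tree: B1–B2, B1–B3, B1–B4, B1–B5, B3–B6, B2–B7

Each bag holds 4 vertices, so the decomposition has width 3, which upper-bounds the treewidth. For the lower bound, the 4 vertices {3, 4, 7, 9} are pairwise adjacent, and any tree decomposition puts a clique entirely inside one bag — forcing width ≥ 3. Hence tw(G) = 3 exactly.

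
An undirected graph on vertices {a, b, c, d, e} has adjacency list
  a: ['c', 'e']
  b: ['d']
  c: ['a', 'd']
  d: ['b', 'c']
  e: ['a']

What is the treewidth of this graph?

A width-1 tree decomposition is:
Bags: B1 = {b, d}  B2 = {c, d}  B3 = {a, c}  B4 = {a, e}
Tree: B1–B2, B2–B3, B3–B4
Each bag holds 2 vertices, so the decomposition has width 1, which upper-bounds the treewidth. Any graph with an edge has treewidth ≥ 1, and G has the edge b–d. Therefore the treewidth is 1.

1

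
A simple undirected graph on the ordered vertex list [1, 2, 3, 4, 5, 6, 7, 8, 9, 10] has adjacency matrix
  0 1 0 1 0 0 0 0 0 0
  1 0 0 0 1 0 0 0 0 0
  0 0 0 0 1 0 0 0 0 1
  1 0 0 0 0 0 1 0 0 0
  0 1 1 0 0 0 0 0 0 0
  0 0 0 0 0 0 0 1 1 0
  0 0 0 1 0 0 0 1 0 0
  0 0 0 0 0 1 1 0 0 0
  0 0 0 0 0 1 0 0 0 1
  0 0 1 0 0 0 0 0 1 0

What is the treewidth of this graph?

2

A width-2 tree decomposition is:
Bags: B1 = {1, 2, 4}  B2 = {2, 4, 7}  B3 = {2, 7, 8}  B4 = {2, 6, 8}  B5 = {2, 6, 9}  B6 = {2, 9, 10}  B7 = {2, 3, 10}  B8 = {2, 3, 5}
Tree: B1–B2, B2–B3, B3–B4, B4–B5, B5–B6, B6–B7, B7–B8
Every bag has size at most 3, so the width is 3 − 1 = 2 and tw(G) ≤ 2. For the lower bound, G contains the cycle 2–1–4–7–8–6–9–10–3–5–2, so G is not a forest; only forests have treewidth ≤ 1, hence tw(G) ≥ 2. The upper and lower bounds meet at 2, so that is the treewidth.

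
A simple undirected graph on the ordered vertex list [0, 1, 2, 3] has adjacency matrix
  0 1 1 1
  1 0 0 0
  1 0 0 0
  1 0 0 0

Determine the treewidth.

A width-1 tree decomposition is:
Bags: B1 = {0, 2}  B2 = {0, 3}  B3 = {0, 1}
Tree: B1–B2, B1–B3
Each bag holds 2 vertices, so the decomposition has width 1, which upper-bounds the treewidth. G has an edge, so its treewidth is at least 1. Combining the bounds, tw(G) = 1.

1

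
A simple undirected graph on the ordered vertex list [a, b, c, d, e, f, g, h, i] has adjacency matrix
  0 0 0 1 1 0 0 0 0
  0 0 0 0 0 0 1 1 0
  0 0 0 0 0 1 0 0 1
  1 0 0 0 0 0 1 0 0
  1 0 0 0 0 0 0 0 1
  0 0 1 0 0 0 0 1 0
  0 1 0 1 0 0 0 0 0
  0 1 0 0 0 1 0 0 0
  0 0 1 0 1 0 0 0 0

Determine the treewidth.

A width-2 tree decomposition is:
Bags: B1 = {a, d, g}  B2 = {a, b, g}  B3 = {a, b, h}  B4 = {a, f, h}  B5 = {a, c, f}  B6 = {a, c, i}  B7 = {a, e, i}
Tree: B1–B2, B2–B3, B3–B4, B4–B5, B5–B6, B6–B7
Every bag has size at most 3, so the width is 3 − 1 = 2 and tw(G) ≤ 2. The edges a–d–g–b–h–f–c–i–e–a form a cycle, so G is not a tree and its treewidth is at least 2. Combining the bounds, tw(G) = 2.

2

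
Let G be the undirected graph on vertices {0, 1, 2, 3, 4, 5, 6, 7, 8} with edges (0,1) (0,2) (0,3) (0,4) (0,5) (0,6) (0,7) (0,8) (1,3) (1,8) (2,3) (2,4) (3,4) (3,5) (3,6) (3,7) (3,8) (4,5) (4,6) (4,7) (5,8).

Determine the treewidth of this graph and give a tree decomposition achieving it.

Every bag has size at most 4, so the width is 4 − 1 = 3 and tw(G) ≤ 3. Conversely, {0, 1, 3, 8} is a clique of size 4, and the vertices of any clique must share a bag in every tree decomposition; so some bag has ≥ 4 vertices and tw(G) ≥ 3. Combining the bounds, tw(G) = 3.

Treewidth 3.
One such decomposition:
Bags: B1 = {0, 3, 4, 5}  B2 = {0, 3, 4, 6}  B3 = {0, 3, 4, 7}  B4 = {0, 2, 3, 4}  B5 = {0, 3, 5, 8}  B6 = {0, 1, 3, 8}
Tree: B1–B2, B2–B3, B2–B4, B1–B5, B5–B6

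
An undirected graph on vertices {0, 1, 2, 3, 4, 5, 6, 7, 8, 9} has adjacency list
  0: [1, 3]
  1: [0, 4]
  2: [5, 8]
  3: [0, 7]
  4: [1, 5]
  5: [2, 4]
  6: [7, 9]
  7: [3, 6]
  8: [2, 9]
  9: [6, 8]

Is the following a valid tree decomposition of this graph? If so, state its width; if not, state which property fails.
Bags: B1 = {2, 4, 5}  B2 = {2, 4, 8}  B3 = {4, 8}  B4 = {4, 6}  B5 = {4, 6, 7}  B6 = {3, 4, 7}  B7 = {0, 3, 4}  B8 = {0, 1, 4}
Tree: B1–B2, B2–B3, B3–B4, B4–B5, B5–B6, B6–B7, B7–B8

A tree decomposition must satisfy three properties: every vertex lies in some bag; for every edge, both endpoints lie together in some bag; and for every vertex, the bags containing it form a connected subtree. Here vertex 9 appears in no bag, so the decomposition is invalid.

No — vertex 9 appears in no bag.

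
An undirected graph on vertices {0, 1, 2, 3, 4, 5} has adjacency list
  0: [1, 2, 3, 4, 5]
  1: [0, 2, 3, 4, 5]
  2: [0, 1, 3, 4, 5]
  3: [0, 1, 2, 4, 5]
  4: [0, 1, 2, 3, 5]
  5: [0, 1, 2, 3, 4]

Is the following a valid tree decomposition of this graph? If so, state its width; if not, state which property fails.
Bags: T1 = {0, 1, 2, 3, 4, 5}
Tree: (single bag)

Every vertex of G appears in some bag (union = {0, 1, 2, 3, 4, 5}); every edge is covered by a bag; and for each vertex v the set of bags containing v is connected in the bag tree. The decomposition is therefore valid. The largest bag has 6 vertices, so the width is 5.

Yes; width 5.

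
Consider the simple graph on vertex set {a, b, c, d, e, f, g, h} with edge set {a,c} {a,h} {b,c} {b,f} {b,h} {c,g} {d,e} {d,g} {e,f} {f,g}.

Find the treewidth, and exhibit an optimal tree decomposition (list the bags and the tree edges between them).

Treewidth 2.
One optimal decomposition is:
Bags: B1 = {d, e, f}  B2 = {d, f, g}  B3 = {b, f, g}  B4 = {b, c, g}  B5 = {b, c, h}  B6 = {a, c, h}
Tree: B1–B2, B2–B3, B3–B4, B4–B5, B5–B6

Each bag holds 3 vertices, so the decomposition has width 2, which upper-bounds the treewidth. The edges e–d–g–f–e form a cycle, so G is not a tree and its treewidth is at least 2. Hence tw(G) = 2 exactly.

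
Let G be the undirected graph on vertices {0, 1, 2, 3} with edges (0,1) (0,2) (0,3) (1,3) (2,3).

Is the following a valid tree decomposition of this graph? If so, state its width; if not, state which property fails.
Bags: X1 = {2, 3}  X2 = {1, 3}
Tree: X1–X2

A tree decomposition must satisfy three properties: every vertex lies in some bag; for every edge, both endpoints lie together in some bag; and for every vertex, the bags containing it form a connected subtree. Here vertex 0 appears in no bag, so the decomposition is invalid.

No — vertex 0 appears in no bag.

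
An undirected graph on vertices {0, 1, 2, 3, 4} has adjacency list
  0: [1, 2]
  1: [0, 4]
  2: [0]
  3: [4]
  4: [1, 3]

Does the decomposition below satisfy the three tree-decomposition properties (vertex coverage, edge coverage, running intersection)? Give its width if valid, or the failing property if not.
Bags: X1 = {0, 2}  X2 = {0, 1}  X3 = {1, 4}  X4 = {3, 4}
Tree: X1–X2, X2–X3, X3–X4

Every vertex of G appears in some bag (union = {0, 1, 2, 3, 4}); every edge is covered by a bag; and for each vertex v the set of bags containing v is connected in the bag tree. The decomposition is therefore valid. The largest bag has 2 vertices, so the width is 1.

Yes; width 1.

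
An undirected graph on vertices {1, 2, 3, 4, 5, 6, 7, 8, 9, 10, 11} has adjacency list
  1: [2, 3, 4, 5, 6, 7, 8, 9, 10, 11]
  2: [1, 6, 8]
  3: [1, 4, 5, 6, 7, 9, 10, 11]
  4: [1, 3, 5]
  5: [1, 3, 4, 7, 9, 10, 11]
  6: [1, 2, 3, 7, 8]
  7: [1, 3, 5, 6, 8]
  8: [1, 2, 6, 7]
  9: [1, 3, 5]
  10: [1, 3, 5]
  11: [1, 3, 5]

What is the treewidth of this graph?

3

A width-3 tree decomposition is:
Bags: B1 = {1, 3, 5, 9}  B2 = {1, 3, 5, 11}  B3 = {1, 3, 4, 5}  B4 = {1, 3, 5, 10}  B5 = {1, 3, 5, 7}  B6 = {1, 3, 6, 7}  B7 = {1, 6, 7, 8}  B8 = {1, 2, 6, 8}
Tree: B1–B2, B2–B3, B2–B4, B4–B5, B5–B6, B6–B7, B7–B8
Every bag has size at most 4, so the width is 4 − 1 = 3 and tw(G) ≤ 3. For the lower bound, the 4 vertices {1, 2, 6, 8} are pairwise adjacent, and any tree decomposition puts a clique entirely inside one bag — forcing width ≥ 3. Therefore the treewidth is 3.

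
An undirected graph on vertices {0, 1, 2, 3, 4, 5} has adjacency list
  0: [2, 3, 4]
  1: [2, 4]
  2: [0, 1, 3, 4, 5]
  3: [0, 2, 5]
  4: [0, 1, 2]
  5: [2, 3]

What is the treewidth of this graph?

A width-2 tree decomposition is:
Bags: B1 = {1, 2, 4}  B2 = {0, 2, 4}  B3 = {0, 2, 3}  B4 = {2, 3, 5}
Tree: B1–B2, B2–B3, B3–B4
Each bag holds 3 vertices, so the decomposition has width 2, which upper-bounds the treewidth. On the other hand G contains the 3-clique {0, 2, 3}. A clique must lie in a single bag of any decomposition, so no decomposition can have width below 2. The upper and lower bounds meet at 2, so that is the treewidth.

2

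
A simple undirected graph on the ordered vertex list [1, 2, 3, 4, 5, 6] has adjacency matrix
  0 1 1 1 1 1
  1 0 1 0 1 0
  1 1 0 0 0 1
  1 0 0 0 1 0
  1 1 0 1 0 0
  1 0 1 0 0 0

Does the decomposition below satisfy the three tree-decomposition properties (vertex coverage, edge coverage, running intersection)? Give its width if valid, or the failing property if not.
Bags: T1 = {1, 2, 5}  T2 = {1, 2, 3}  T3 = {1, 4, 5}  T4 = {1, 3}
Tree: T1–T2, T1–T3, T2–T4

No — vertex 6 appears in no bag.

A tree decomposition must satisfy three properties: every vertex lies in some bag; for every edge, both endpoints lie together in some bag; and for every vertex, the bags containing it form a connected subtree. Here vertex 6 appears in no bag, so the decomposition is invalid.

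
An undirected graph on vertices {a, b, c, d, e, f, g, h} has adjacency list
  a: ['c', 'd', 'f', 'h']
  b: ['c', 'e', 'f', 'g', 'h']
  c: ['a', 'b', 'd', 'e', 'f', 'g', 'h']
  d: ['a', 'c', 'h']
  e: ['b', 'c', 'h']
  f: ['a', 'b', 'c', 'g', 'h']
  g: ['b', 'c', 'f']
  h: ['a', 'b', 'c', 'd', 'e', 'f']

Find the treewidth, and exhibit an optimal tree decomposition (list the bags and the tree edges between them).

Treewidth 3.
One such decomposition:
Bags: B1 = {b, c, f, g}  B2 = {b, c, f, h}  B3 = {a, c, f, h}  B4 = {b, c, e, h}  B5 = {a, c, d, h}
Tree: B1–B2, B2–B3, B2–B4, B3–B5

Each bag holds 4 vertices, so the decomposition has width 3, which upper-bounds the treewidth. For the lower bound, the 4 vertices {b, c, f, g} are pairwise adjacent, and any tree decomposition puts a clique entirely inside one bag — forcing width ≥ 3. Therefore the treewidth is 3.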